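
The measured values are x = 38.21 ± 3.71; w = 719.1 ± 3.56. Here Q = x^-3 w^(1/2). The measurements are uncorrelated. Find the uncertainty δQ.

0.000140

Each factor contributes (exponent × relative error)² to (δQ/Q)²:
  (-3·δx/x)² = (-3×0.0971)² = 0.0848;  (½·δw/w)² = (0.5×0.00495)² = 6.13e-06
δQ/Q = √(0.0849) = 0.291
Q = 0.0004807, so δQ = 0.291 × 0.0004807 = 0.000140.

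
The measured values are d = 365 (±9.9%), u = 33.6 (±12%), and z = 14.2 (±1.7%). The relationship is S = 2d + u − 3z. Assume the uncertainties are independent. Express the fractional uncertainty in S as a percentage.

Sums and differences: (δS)² = Σ (cᵢ δxᵢ)².
  (2·δd)² = 5220;  (δu)² = 16.3;  (3·δz)² = 0.524
δS = √(5240) = 72.4
S = 721, so δS/S = 72.4/721 = 0.100.

10.0%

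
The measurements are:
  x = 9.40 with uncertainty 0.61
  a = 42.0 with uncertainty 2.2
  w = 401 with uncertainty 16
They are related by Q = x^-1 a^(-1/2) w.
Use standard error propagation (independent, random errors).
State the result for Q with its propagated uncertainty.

6.58 ± 0.530

Products/powers → add relative errors in quadrature, weighted by exponent:
  (-1·δx/x)² = (-1×0.0649)² = 0.00421;  (−½·δa/a)² = (-0.5×0.0524)² = 0.000686;  (1·δw/w)² = (1×0.0399)² = 0.00159
δQ/Q = √(0.00649) = 0.0806
Q = 6.58, so δQ = 0.0806 × 6.58 = 0.530.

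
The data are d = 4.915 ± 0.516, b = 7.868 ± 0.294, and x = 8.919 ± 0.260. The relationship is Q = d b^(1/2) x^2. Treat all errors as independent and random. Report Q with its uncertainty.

For a monomial Q ∝ d, b^(1/2), x^2, fractional errors add in quadrature:
  (1·δd/d)² = (1×0.105)² = 0.0110;  (½·δb/b)² = (0.5×0.0374)² = 0.000349;  (2·δx/x)² = (2×0.0292)² = 0.00340
δQ/Q = √(0.0148) = 0.122
Q = 1097, so δQ = 0.122 × 1097 = 133.

1097 ± 133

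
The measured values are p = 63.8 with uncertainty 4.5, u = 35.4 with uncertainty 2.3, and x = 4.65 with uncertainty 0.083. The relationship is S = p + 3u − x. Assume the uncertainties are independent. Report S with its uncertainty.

Absolute uncertainties add in quadrature for a linear combination:
  (δp)² = 20.2;  (3·δu)² = 47.6;  (δx)² = 0.00689
δS = √(67.9) = 8.24
S = 165.

165 ± 8.24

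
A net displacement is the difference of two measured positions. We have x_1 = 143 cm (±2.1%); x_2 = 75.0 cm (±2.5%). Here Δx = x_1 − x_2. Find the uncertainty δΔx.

Absolute uncertainties add in quadrature for a linear combination:
  (δx_1)² = 9.02;  (δx_2)² = 3.52
δΔx = √(12.5) = 3.54 cm

3.54 cm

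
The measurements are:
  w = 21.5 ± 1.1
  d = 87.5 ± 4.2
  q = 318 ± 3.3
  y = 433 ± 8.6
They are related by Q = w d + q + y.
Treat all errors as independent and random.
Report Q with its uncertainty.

2630 ± 132

Let p = w·d = 1880. δp/p = √((1·δw/w)² + (1·δd/d)²) = √(0.00262 + 0.00230) = 0.0702, so δp = 132.
Q = p + q + y: δQ = √(δp² + δq² + δy²) = √(17400 + 10.9 + 74.0) = 132
Q = 2630.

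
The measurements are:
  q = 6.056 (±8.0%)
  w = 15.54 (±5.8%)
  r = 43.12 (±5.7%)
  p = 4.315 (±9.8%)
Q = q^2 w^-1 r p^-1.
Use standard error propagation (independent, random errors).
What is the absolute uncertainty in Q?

4.82

Q is a product of powers, so relative uncertainties combine in quadrature:
  (2·δq/q)² = (2×0.0800)² = 0.0256;  (-1·δw/w)² = (-1×0.0580)² = 0.00336;  (1·δr/r)² = (1×0.0570)² = 0.00325;  (-1·δp/p)² = (-1×0.0980)² = 0.00960
δQ/Q = √(0.0418) = 0.204
Q = 23.58, so δQ = 0.204 × 23.58 = 4.82.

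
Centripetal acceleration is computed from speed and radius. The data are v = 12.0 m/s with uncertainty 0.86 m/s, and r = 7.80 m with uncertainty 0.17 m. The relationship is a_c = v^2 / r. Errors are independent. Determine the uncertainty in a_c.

2.68 m/s^2

a_c is a product of powers, so relative uncertainties combine in quadrature:
  (2·δv/v)² = (2×0.0717)² = 0.0205;  (-1·δr/r)² = (-1×0.0218)² = 0.000475
δa_c/a_c = √(0.0210) = 0.145
a_c = 18.5 m/s^2, so δa_c = 0.145 × 18.5 = 2.68 m/s^2.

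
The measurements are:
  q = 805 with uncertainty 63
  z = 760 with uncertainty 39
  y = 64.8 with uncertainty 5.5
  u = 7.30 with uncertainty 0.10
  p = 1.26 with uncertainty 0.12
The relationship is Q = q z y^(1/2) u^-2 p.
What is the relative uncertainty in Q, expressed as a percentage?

14.3%

Since Q is a product/quotient, work with relative uncertainties:
  (1·δq/q)² = (1×0.0783)² = 0.00612;  (1·δz/z)² = (1×0.0513)² = 0.00263;  (½·δy/y)² = (0.5×0.0849)² = 0.00180;  (-2·δu/u)² = (-2×0.0137)² = 0.000751;  (1·δp/p)² = (1×0.0952)² = 0.00907
δQ/Q = √(0.0204) = 0.143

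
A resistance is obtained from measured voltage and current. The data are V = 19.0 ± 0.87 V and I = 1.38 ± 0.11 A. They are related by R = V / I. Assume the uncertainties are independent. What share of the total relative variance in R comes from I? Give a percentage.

(δR/R)² = (1·δV/V)² + (-1·δI/I)²
  V term: (1×0.0458)² = 0.00210
  I term: (-1×0.0797)² = 0.00635
Total = 0.00845. Share from I = 0.00635/0.00845 = 0.752.

75.2%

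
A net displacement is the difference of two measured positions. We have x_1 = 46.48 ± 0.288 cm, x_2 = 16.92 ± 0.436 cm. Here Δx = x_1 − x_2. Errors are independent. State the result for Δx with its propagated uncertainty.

29.56 ± 0.523 cm

Sums and differences: (δΔx)² = Σ (cᵢ δxᵢ)².
  (δx_1)² = 0.0829;  (δx_2)² = 0.190
δΔx = √(0.273) = 0.523 cm
Δx = 29.56 cm.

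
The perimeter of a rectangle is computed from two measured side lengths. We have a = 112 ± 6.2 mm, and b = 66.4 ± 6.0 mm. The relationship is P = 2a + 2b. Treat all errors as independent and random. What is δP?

17.3 mm

Absolute uncertainties add in quadrature for a linear combination:
  (2·δa)² = 154;  (2·δb)² = 144
δP = √(298) = 17.3 mm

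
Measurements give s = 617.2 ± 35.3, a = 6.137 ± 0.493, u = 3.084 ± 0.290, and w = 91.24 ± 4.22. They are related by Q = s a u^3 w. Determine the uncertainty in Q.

3.07e+06

Relative error in a monomial: (δQ/Q)² = Σ (nᵢ · δxᵢ/xᵢ)².
  (1·δs/s)² = (1×0.0572)² = 0.00327;  (1·δa/a)² = (1×0.0803)² = 0.00645;  (3·δu/u)² = (3×0.0940)² = 0.0796;  (1·δw/w)² = (1×0.0463)² = 0.00214
δQ/Q = √(0.0914) = 0.302
Q = 1.014e+07, so δQ = 0.302 × 1.014e+07 = 3.07e+06.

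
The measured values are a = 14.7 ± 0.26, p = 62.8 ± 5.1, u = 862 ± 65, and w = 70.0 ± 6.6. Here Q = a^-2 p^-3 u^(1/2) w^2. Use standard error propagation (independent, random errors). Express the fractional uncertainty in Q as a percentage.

31.2%

For a monomial Q ∝ a^-2, p^-3, u^(1/2), w^2, fractional errors add in quadrature:
  (-2·δa/a)² = (-2×0.0177)² = 0.00125;  (-3·δp/p)² = (-3×0.0812)² = 0.0594;  (½·δu/u)² = (0.5×0.0754)² = 0.00142;  (2·δw/w)² = (2×0.0943)² = 0.0356
δQ/Q = √(0.0976) = 0.312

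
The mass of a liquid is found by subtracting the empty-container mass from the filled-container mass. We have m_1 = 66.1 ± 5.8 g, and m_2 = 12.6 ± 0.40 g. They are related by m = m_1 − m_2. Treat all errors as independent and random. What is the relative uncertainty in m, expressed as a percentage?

10.9%

For a sum/difference, combine absolute errors in quadrature:
  (δm_1)² = 33.6;  (δm_2)² = 0.160
δm = √(33.8) = 5.81 g
m = 53.5 g, so δm/m = 5.81/53.5 = 0.109.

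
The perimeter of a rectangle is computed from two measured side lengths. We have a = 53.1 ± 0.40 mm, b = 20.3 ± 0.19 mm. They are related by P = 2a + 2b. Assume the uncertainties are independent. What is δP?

0.886 mm

Sums and differences: (δP)² = Σ (cᵢ δxᵢ)².
  (2·δa)² = 0.640;  (2·δb)² = 0.144
δP = √(0.784) = 0.886 mm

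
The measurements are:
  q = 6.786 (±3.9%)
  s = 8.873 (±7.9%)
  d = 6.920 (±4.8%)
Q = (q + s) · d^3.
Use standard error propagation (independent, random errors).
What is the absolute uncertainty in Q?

Let u = q + s = 15.66. δu = √(δq² + δs²) = √(0.0700 + 0.491) = 0.749, so δu/u = 0.0478.
Q is then a monomial in u, d:
δQ/Q = √((δu/u)² + (3·δd/d)²) = √(0.00229 + 0.0207) = 0.152
Q = 5189, so δQ = 0.152 × 5189 = 787.

787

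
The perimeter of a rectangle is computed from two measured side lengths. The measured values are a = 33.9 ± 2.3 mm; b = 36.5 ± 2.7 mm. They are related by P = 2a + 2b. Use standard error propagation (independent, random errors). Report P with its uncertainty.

141 ± 7.09 mm

Each term contributes (cᵢ δxᵢ)² to (δP)²:
  (2·δa)² = 21.2;  (2·δb)² = 29.2
δP = √(50.3) = 7.09 mm
P = 141 mm.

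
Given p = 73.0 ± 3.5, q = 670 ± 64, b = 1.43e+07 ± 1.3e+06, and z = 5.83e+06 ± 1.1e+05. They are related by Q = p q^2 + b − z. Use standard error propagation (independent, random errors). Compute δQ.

6.59e+06

Let w = p·q^2 = 3.28e+07. δw/w = √((1·δp/p)² + (2·δq/q)²) = √(0.00230 + 0.0365) = 0.197, so δw = 6.45e+06.
Q = w + b − z: δQ = √(δw² + δb² + δz²) = √(4.17e+13 + 1.69e+12 + 1.21e+10) = 6.59e+06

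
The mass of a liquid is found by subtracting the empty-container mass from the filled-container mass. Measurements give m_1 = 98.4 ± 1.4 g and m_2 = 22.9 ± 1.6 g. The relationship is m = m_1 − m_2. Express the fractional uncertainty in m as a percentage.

Sums and differences: (δm)² = Σ (cᵢ δxᵢ)².
  (δm_1)² = 1.96;  (δm_2)² = 2.56
δm = √(4.52) = 2.13 g
m = 75.5 g, so δm/m = 2.13/75.5 = 0.0282.

2.82%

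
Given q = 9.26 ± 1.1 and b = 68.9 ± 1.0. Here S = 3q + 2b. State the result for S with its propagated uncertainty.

166 ± 3.86

Each term contributes (cᵢ δxᵢ)² to (δS)²:
  (3·δq)² = 10.9;  (2·δb)² = 4.00
δS = √(14.9) = 3.86
S = 166.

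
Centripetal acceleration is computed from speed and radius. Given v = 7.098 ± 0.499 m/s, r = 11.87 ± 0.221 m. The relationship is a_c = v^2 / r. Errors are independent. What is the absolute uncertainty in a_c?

0.602 m/s^2

Relative error in a monomial: (δa_c/a_c)² = Σ (nᵢ · δxᵢ/xᵢ)².
  (2·δv/v)² = (2×0.0703)² = 0.0198;  (-1·δr/r)² = (-1×0.0186)² = 0.000347
δa_c/a_c = √(0.0201) = 0.142
a_c = 4.244 m/s^2, so δa_c = 0.142 × 4.244 = 0.602 m/s^2.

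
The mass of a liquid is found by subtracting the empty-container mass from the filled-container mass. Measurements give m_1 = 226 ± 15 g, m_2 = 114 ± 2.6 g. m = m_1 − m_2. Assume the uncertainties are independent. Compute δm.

15.2 g

For a sum/difference, combine absolute errors in quadrature:
  (δm_1)² = 225;  (δm_2)² = 6.76
δm = √(232) = 15.2 g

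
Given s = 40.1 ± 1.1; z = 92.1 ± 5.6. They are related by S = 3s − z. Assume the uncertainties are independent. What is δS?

Absolute uncertainties add in quadrature for a linear combination:
  (3·δs)² = 10.9;  (δz)² = 31.4
δS = √(42.2) = 6.50

6.50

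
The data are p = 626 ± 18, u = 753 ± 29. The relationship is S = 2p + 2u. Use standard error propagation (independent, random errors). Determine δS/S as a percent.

Absolute uncertainties add in quadrature for a linear combination:
  (2·δp)² = 1300;  (2·δu)² = 3360
δS = √(4660) = 68.3
S = 2760, so δS/S = 68.3/2760 = 0.0248.

2.48%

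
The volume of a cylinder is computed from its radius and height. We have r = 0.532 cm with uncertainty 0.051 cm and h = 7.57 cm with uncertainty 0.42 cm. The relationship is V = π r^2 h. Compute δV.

For a monomial V ∝ r^2, h, fractional errors add in quadrature:
  (2·δr/r)² = (2×0.0959)² = 0.0368;  (1·δh/h)² = (1×0.0555)² = 0.00308
δV/V = √(0.0398) = 0.200
V = 6.73 cm^3, so δV = 0.200 × 6.73 = 1.34 cm^3.

1.34 cm^3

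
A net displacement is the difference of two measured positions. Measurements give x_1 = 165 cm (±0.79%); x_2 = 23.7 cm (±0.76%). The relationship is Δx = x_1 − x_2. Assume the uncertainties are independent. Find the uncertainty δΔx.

1.32 cm

Absolute uncertainties add in quadrature for a linear combination:
  (δx_1)² = 1.70;  (δx_2)² = 0.0324
δΔx = √(1.73) = 1.32 cm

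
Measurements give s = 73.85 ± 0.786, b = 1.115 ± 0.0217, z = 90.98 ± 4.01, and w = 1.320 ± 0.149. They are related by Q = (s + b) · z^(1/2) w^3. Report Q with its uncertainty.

Let u = s + b = 74.96. δu = √(δs² + δb²) = √(0.618 + 0.000471) = 0.786, so δu/u = 0.0105.
Q is then a monomial in u, z, w:
δQ/Q = √((δu/u)² + (½·δz/z)² + (3·δw/w)²) = √(0.000110 + 0.000486 + 0.115) = 0.340
Q = 1645, so δQ = 0.340 × 1645 = 558.

1645 ± 558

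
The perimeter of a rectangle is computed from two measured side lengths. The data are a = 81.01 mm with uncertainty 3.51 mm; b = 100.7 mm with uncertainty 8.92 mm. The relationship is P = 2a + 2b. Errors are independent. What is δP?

Sums and differences: (δP)² = Σ (cᵢ δxᵢ)².
  (2·δa)² = 49.3;  (2·δb)² = 318
δP = √(368) = 19.2 mm

19.2 mm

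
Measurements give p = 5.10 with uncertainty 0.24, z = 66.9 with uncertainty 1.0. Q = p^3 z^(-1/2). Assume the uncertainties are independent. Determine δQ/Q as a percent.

For a monomial Q ∝ p^3, z^(-1/2), fractional errors add in quadrature:
  (3·δp/p)² = (3×0.0471)² = 0.0199;  (−½·δz/z)² = (-0.5×0.0149)² = 5.59e-05
δQ/Q = √(0.0200) = 0.141

14.1%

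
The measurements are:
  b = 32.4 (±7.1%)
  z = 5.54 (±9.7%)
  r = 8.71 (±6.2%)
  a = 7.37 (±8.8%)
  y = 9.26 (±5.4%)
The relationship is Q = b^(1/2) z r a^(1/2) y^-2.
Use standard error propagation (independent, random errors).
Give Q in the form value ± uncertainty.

Products/powers → add relative errors in quadrature, weighted by exponent:
  (½·δb/b)² = (0.5×0.0710)² = 0.00126;  (1·δz/z)² = (1×0.0970)² = 0.00941;  (1·δr/r)² = (1×0.0620)² = 0.00384;  (½·δa/a)² = (0.5×0.0880)² = 0.00194;  (-2·δy/y)² = (-2×0.0540)² = 0.0117
δQ/Q = √(0.0281) = 0.168
Q = 8.70, so δQ = 0.168 × 8.70 = 1.46.

8.70 ± 1.46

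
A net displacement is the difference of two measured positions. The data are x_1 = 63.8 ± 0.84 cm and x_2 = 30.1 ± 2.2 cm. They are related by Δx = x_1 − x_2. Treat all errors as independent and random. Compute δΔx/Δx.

Δx is a linear combination, so absolute uncertainties add in quadrature:
  (δx_1)² = 0.706;  (δx_2)² = 4.84
δΔx = √(5.55) = 2.35 cm
Δx = 33.7 cm, so δΔx/Δx = 2.35/33.7 = 0.0699.

0.0699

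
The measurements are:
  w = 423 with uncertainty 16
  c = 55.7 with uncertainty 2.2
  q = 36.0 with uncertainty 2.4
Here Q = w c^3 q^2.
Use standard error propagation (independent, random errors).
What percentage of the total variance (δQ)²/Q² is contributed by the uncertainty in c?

(δQ/Q)² = (1·δw/w)² + (3·δc/c)² + (2·δq/q)²
  w term: (1×0.0378)² = 0.00143
  c term: (3×0.0395)² = 0.0140
  q term: (2×0.0667)² = 0.0178
Total = 0.0332. Share from c = 0.0140/0.0332 = 0.422.

42.2%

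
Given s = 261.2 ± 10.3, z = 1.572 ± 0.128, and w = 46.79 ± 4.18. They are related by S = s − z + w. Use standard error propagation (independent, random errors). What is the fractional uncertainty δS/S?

Absolute uncertainties add in quadrature for a linear combination:
  (δs)² = 106;  (δz)² = 0.0164;  (δw)² = 17.5
δS = √(124) = 11.1
S = 306.4, so δS/S = 11.1/306.4 = 0.0363.

0.0363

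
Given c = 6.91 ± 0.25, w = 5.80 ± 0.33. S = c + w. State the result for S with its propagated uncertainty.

For a sum/difference, combine absolute errors in quadrature:
  (δc)² = 0.0625;  (δw)² = 0.109
δS = √(0.171) = 0.414
S = 12.7.

12.7 ± 0.414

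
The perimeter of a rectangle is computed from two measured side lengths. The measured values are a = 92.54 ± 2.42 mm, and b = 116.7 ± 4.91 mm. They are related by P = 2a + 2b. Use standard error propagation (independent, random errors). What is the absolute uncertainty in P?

10.9 mm

Absolute uncertainties add in quadrature for a linear combination:
  (2·δa)² = 23.4;  (2·δb)² = 96.4
δP = √(120) = 10.9 mm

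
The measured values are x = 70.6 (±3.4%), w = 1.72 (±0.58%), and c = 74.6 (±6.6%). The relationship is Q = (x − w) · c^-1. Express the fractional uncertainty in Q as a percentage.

Let u = x − w = 68.9. δu = √(δx² + δw²) = √(5.76 + 9.95e-05) = 2.40, so δu/u = 0.0348.
Q is then a monomial in u, c:
δQ/Q = √((δu/u)² + (-1·δc/c)²) = √(0.00121 + 0.00436) = 0.0746

7.46%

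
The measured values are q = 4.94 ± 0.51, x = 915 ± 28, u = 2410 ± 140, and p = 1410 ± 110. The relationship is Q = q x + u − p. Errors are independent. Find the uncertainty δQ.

Let w = q·x = 4520. δw/w = √((1·δq/q)² + (1·δx/x)²) = √(0.0107 + 0.000936) = 0.108, so δw = 487.
Q = w + u − p: δQ = √(δw² + δu² + δp²) = √(2.37e+05 + 19600 + 12100) = 518

518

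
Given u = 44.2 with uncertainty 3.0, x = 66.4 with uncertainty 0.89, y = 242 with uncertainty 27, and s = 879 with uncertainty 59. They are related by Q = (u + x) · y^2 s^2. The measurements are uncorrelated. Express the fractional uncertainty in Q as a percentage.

26.2%

Let w = u + x = 111. δw = √(δu² + δx²) = √(9.00 + 0.792) = 3.13, so δw/w = 0.0283.
Q is then a monomial in w, y, s:
δQ/Q = √((δw/w)² + (2·δy/y)² + (2·δs/s)²) = √(0.000801 + 0.0498 + 0.0180) = 0.262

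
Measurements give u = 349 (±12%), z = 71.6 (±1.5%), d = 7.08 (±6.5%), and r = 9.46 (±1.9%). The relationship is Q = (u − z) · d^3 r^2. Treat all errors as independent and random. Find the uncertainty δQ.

2.2e+06

Let w = u − z = 277. δw = √(δu² + δz²) = √(1750 + 1.15) = 41.9, so δw/w = 0.151.
Q is then a monomial in w, d, r:
δQ/Q = √((δw/w)² + (3·δd/d)² + (2·δr/r)²) = √(0.0228 + 0.0380 + 0.00144) = 0.250
Q = 8.81e+06, so δQ = 0.250 × 8.81e+06 = 2.2e+06.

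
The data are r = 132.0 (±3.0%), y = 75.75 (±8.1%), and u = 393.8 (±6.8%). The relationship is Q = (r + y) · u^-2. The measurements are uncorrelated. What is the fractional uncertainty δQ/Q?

0.140

Let w = r + y = 207.8. δw = √(δr² + δy²) = √(15.7 + 37.6) = 7.30, so δw/w = 0.0352.
Q is then a monomial in w, u:
δQ/Q = √((δw/w)² + (-2·δu/u)²) = √(0.00124 + 0.0185) = 0.140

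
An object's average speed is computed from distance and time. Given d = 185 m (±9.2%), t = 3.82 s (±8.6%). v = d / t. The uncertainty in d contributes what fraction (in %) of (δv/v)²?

(δv/v)² = (1·δd/d)² + (-1·δt/t)²
  d term: (1×0.0920)² = 0.00846
  t term: (-1×0.0860)² = 0.00740
Total = 0.0159. Share from d = 0.00846/0.0159 = 0.534.

53.4%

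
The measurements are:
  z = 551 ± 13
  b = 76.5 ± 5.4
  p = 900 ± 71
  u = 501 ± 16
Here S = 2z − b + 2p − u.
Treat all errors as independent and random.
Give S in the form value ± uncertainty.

Absolute uncertainties add in quadrature for a linear combination:
  (2·δz)² = 676;  (δb)² = 29.2;  (2·δp)² = 20200;  (δu)² = 256
δS = √(21100) = 145
S = 2320.

2320 ± 145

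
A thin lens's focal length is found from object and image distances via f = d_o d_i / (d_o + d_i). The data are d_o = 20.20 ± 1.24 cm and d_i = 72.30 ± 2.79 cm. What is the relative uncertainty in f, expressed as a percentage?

∂f/∂d_o = (d_i/(d_o+d_i))² = 0.611;  ∂f/∂d_i = (d_o/(d_o+d_i))² = 0.0477
δf = √((∂f/∂d_o · δd_o)² + (∂f/∂d_i · δd_i)²) = √(0.574 + 0.0177) = 0.769 cm
f = 15.79 cm, so δf/f = 0.769/15.79 = 0.0487.

4.87%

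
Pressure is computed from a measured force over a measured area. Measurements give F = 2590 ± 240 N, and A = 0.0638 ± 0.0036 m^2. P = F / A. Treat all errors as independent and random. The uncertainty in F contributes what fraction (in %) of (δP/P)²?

(δP/P)² = (1·δF/F)² + (-1·δA/A)²
  F term: (1×0.0927)² = 0.00859
  A term: (-1×0.0564)² = 0.00318
Total = 0.0118. Share from F = 0.00859/0.0118 = 0.730.

73.0%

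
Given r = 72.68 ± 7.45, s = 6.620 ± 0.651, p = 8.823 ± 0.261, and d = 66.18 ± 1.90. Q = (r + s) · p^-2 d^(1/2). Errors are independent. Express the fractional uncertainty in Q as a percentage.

11.2%

Let u = r + s = 79.30. δu = √(δr² + δs²) = √(55.5 + 0.424) = 7.48, so δu/u = 0.0943.
Q is then a monomial in u, p, d:
δQ/Q = √((δu/u)² + (-2·δp/p)² + (½·δd/d)²) = √(0.00889 + 0.00350 + 0.000206) = 0.112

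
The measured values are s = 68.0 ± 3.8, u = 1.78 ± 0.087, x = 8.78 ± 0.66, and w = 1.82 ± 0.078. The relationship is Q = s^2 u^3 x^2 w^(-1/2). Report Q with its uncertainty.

(1.49 ± 0.356) × 10^6

Q is a product of powers, so relative uncertainties combine in quadrature:
  (2·δs/s)² = (2×0.0559)² = 0.0125;  (3·δu/u)² = (3×0.0489)² = 0.0215;  (2·δx/x)² = (2×0.0752)² = 0.0226;  (−½·δw/w)² = (-0.5×0.0429)² = 0.000459
δQ/Q = √(0.0571) = 0.239
Q = 1.49e+06, so δQ = 0.239 × 1.49e+06 = 3.56e+05.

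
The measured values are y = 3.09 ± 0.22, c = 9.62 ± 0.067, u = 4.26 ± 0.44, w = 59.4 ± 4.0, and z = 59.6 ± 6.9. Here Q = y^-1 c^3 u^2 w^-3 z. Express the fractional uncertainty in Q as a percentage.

32.0%

For a monomial Q ∝ y^-1, c^3, u^2, w^-3, z, fractional errors add in quadrature:
  (-1·δy/y)² = (-1×0.0712)² = 0.00507;  (3·δc/c)² = (3×0.00696)² = 0.000437;  (2·δu/u)² = (2×0.103)² = 0.0427;  (-3·δw/w)² = (-3×0.0673)² = 0.0408;  (1·δz/z)² = (1×0.116)² = 0.0134
δQ/Q = √(0.102) = 0.320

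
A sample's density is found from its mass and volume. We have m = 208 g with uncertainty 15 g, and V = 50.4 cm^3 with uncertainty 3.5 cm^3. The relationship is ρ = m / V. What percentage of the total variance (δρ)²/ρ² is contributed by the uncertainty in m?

51.9%

(δρ/ρ)² = (1·δm/m)² + (-1·δV/V)²
  m term: (1×0.0721)² = 0.00520
  V term: (-1×0.0694)² = 0.00482
Total = 0.0100. Share from m = 0.00520/0.0100 = 0.519.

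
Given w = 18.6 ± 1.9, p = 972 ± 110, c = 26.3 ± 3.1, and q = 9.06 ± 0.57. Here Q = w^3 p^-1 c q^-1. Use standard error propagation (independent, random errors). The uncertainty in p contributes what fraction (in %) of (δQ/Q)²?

10.3%

(δQ/Q)² = (3·δw/w)² + (-1·δp/p)² + (1·δc/c)² + (-1·δq/q)²
  w term: (3×0.102)² = 0.0939
  p term: (-1×0.113)² = 0.0128
  c term: (1×0.118)² = 0.0139
  q term: (-1×0.0629)² = 0.00396
Total = 0.125. Share from p = 0.0128/0.125 = 0.103.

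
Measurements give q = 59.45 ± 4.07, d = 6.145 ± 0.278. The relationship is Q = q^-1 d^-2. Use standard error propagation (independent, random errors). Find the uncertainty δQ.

Relative error in a monomial: (δQ/Q)² = Σ (nᵢ · δxᵢ/xᵢ)².
  (-1·δq/q)² = (-1×0.0685)² = 0.00469;  (-2·δd/d)² = (-2×0.0452)² = 0.00819
δQ/Q = √(0.0129) = 0.113
Q = 0.0004455, so δQ = 0.113 × 0.0004455 = 5.05e-05.

5.05e-05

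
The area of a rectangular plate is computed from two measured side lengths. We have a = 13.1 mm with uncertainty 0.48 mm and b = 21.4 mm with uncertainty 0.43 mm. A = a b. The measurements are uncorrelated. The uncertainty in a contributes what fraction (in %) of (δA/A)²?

76.9%

(δA/A)² = (1·δa/a)² + (1·δb/b)²
  a term: (1×0.0366)² = 0.00134
  b term: (1×0.0201)² = 0.000404
Total = 0.00175. Share from a = 0.00134/0.00175 = 0.769.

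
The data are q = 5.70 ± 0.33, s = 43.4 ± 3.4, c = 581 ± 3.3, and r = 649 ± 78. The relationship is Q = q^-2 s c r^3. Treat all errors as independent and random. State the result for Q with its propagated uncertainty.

Relative error in a monomial: (δQ/Q)² = Σ (nᵢ · δxᵢ/xᵢ)².
  (-2·δq/q)² = (-2×0.0579)² = 0.0134;  (1·δs/s)² = (1×0.0783)² = 0.00614;  (1·δc/c)² = (1×0.00568)² = 3.23e-05;  (3·δr/r)² = (3×0.120)² = 0.130
δQ/Q = √(0.150) = 0.387
Q = 2.12e+11, so δQ = 0.387 × 2.12e+11 = 8.21e+10.

(2.12 ± 0.821) × 10^11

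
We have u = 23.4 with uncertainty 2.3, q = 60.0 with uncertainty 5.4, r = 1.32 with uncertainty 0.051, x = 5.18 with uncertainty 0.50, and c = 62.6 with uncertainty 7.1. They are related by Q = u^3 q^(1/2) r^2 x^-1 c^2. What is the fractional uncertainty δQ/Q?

0.395

Relative error in a monomial: (δQ/Q)² = Σ (nᵢ · δxᵢ/xᵢ)².
  (3·δu/u)² = (3×0.0983)² = 0.0869;  (½·δq/q)² = (0.5×0.0900)² = 0.00203;  (2·δr/r)² = (2×0.0386)² = 0.00597;  (-1·δx/x)² = (-1×0.0965)² = 0.00932;  (2·δc/c)² = (2×0.113)² = 0.0515
δQ/Q = √(0.156) = 0.395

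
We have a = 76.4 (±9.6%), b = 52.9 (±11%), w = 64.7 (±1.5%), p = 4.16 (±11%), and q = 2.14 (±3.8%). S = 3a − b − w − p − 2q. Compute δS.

22.8

Sums and differences: (δS)² = Σ (cᵢ δxᵢ)².
  (3·δa)² = 484;  (δb)² = 33.9;  (δw)² = 0.942;  (δp)² = 0.209;  (2·δq)² = 0.0265
δS = √(519) = 22.8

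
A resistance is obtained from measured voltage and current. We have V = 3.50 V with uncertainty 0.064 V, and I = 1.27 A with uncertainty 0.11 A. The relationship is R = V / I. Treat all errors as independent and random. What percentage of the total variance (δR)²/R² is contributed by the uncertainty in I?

95.7%

(δR/R)² = (1·δV/V)² + (-1·δI/I)²
  V term: (1×0.0183)² = 0.000334
  I term: (-1×0.0866)² = 0.00750
Total = 0.00784. Share from I = 0.00750/0.00784 = 0.957.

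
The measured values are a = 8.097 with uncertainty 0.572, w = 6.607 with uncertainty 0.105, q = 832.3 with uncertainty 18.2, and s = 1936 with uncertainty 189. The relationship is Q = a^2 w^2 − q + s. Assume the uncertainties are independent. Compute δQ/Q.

Let p = a^2·w^2 = 2862. δp/p = √((2·δa/a)² + (2·δw/w)²) = √(0.0200 + 0.00101) = 0.145, so δp = 414.
Q = p − q + s: δQ = √(δp² + δq² + δs²) = √(1.72e+05 + 331 + 35700) = 456
Q = 3966, so δQ/Q = 456/3966 = 0.115.

0.115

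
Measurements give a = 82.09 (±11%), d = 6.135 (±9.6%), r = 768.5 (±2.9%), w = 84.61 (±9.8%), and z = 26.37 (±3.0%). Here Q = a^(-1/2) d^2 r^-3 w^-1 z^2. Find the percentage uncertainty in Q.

24.6%

Relative error in a monomial: (δQ/Q)² = Σ (nᵢ · δxᵢ/xᵢ)².
  (−½·δa/a)² = (-0.5×0.110)² = 0.00302;  (2·δd/d)² = (2×0.0960)² = 0.0369;  (-3·δr/r)² = (-3×0.0290)² = 0.00757;  (-1·δw/w)² = (-1×0.0980)² = 0.00960;  (2·δz/z)² = (2×0.0300)² = 0.00360
δQ/Q = √(0.0607) = 0.246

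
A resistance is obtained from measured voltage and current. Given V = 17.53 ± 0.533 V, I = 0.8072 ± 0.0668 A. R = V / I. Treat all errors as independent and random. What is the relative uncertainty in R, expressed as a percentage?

8.82%

Each factor contributes (exponent × relative error)² to (δR/R)²:
  (1·δV/V)² = (1×0.0304)² = 0.000924;  (-1·δI/I)² = (-1×0.0828)² = 0.00685
δR/R = √(0.00777) = 0.0882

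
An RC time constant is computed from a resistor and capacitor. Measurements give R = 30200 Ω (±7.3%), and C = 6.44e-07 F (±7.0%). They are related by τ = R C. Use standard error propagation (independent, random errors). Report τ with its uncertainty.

0.0194 ± 0.00197 s

τ is a product of powers, so relative uncertainties combine in quadrature:
  (1·δR/R)² = (1×0.0730)² = 0.00533;  (1·δC/C)² = (1×0.0700)² = 0.00490
δτ/τ = √(0.0102) = 0.101
τ = 0.0194 s, so δτ = 0.101 × 0.0194 = 0.00197 s.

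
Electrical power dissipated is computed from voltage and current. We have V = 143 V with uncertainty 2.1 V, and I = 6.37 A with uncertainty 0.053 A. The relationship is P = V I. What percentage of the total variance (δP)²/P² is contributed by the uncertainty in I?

24.3%

(δP/P)² = (1·δV/V)² + (1·δI/I)²
  V term: (1×0.0147)² = 0.000216
  I term: (1×0.00832)² = 6.92e-05
Total = 0.000285. Share from I = 6.92e-05/0.000285 = 0.243.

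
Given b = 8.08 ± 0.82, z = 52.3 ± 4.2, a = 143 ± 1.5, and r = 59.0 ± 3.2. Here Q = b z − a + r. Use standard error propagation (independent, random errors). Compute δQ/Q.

0.162

Let p = b·z = 423. δp/p = √((1·δb/b)² + (1·δz/z)²) = √(0.0103 + 0.00645) = 0.129, so δp = 54.7.
Q = p − a + r: δQ = √(δp² + δa² + δr²) = √(2990 + 2.25 + 10.2) = 54.8
Q = 339, so δQ/Q = 54.8/339 = 0.162.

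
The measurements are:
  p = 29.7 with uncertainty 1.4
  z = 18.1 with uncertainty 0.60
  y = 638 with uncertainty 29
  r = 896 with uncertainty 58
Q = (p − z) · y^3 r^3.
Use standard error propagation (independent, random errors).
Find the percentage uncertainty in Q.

Let u = p − z = 11.6. δu = √(δp² + δz²) = √(1.96 + 0.360) = 1.52, so δu/u = 0.131.
Q is then a monomial in u, y, r:
δQ/Q = √((δu/u)² + (3·δy/y)² + (3·δr/r)²) = √(0.0172 + 0.0186 + 0.0377) = 0.271

27.1%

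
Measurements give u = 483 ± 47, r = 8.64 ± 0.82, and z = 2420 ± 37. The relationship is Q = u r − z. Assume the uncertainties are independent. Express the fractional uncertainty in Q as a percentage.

Let p = u·r = 4170. δp/p = √((1·δu/u)² + (1·δr/r)²) = √(0.00947 + 0.00901) = 0.136, so δp = 567.
Q = p − z: δQ = √(δp² + δz²) = √(3.22e+05 + 1370) = 568
Q = 1750, so δQ/Q = 568/1750 = 0.324.

32.4%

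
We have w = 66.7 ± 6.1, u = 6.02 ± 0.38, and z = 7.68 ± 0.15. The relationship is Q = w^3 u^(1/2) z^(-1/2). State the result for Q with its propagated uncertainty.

Products/powers → add relative errors in quadrature, weighted by exponent:
  (3·δw/w)² = (3×0.0915)² = 0.0753;  (½·δu/u)² = (0.5×0.0631)² = 0.000996;  (−½·δz/z)² = (-0.5×0.0195)² = 9.54e-05
δQ/Q = √(0.0764) = 0.276
Q = 2.63e+05, so δQ = 0.276 × 2.63e+05 = 72600.

(2.63 ± 0.726) × 10^5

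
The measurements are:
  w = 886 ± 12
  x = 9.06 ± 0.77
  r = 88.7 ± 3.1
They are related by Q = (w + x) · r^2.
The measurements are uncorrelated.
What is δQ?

Let u = w + x = 895. δu = √(δw² + δx²) = √(144 + 0.593) = 12.0, so δu/u = 0.0134.
Q is then a monomial in u, r:
δQ/Q = √((δu/u)² + (2·δr/r)²) = √(0.000180 + 0.00489) = 0.0712
Q = 7.04e+06, so δQ = 0.0712 × 7.04e+06 = 5.01e+05.

5.01e+05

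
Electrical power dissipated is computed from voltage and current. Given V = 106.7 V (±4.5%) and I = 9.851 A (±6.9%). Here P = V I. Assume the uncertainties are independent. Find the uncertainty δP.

86.6 W

Since P is a product/quotient, work with relative uncertainties:
  (1·δV/V)² = (1×0.0450)² = 0.00202;  (1·δI/I)² = (1×0.0690)² = 0.00476
δP/P = √(0.00679) = 0.0824
P = 1051 W, so δP = 0.0824 × 1051 = 86.6 W.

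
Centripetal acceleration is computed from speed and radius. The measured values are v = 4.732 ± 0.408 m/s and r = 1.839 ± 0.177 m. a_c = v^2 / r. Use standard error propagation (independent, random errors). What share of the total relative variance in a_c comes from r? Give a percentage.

23.8%

(δa_c/a_c)² = (2·δv/v)² + (-1·δr/r)²
  v term: (2×0.0862)² = 0.0297
  r term: (-1×0.0962)² = 0.00926
Total = 0.0390. Share from r = 0.00926/0.0390 = 0.238.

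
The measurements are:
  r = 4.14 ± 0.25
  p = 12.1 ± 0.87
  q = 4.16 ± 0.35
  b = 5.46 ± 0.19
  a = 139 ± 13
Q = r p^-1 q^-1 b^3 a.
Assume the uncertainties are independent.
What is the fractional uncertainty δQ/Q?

0.189

For a monomial Q ∝ r, p^-1, q^-1, b^3, a, fractional errors add in quadrature:
  (1·δr/r)² = (1×0.0604)² = 0.00365;  (-1·δp/p)² = (-1×0.0719)² = 0.00517;  (-1·δq/q)² = (-1×0.0841)² = 0.00708;  (3·δb/b)² = (3×0.0348)² = 0.0109;  (1·δa/a)² = (1×0.0935)² = 0.00875
δQ/Q = √(0.0355) = 0.189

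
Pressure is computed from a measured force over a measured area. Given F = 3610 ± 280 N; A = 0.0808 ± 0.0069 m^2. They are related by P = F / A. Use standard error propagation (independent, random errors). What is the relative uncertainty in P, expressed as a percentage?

11.5%

For a monomial P ∝ F, A^-1, fractional errors add in quadrature:
  (1·δF/F)² = (1×0.0776)² = 0.00602;  (-1·δA/A)² = (-1×0.0854)² = 0.00729
δP/P = √(0.0133) = 0.115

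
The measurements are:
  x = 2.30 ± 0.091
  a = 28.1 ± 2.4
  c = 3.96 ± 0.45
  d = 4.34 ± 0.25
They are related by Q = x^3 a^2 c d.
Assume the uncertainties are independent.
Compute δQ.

40300

Each factor contributes (exponent × relative error)² to (δQ/Q)²:
  (3·δx/x)² = (3×0.0396)² = 0.0141;  (2·δa/a)² = (2×0.0854)² = 0.0292;  (1·δc/c)² = (1×0.114)² = 0.0129;  (1·δd/d)² = (1×0.0576)² = 0.00332
δQ/Q = √(0.0595) = 0.244
Q = 1.65e+05, so δQ = 0.244 × 1.65e+05 = 40300.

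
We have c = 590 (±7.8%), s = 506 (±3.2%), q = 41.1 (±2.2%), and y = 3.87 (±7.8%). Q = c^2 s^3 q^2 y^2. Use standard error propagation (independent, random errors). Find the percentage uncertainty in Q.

Each factor contributes (exponent × relative error)² to (δQ/Q)²:
  (2·δc/c)² = (2×0.0780)² = 0.0243;  (3·δs/s)² = (3×0.0320)² = 0.00922;  (2·δq/q)² = (2×0.0220)² = 0.00194;  (2·δy/y)² = (2×0.0780)² = 0.0243
δQ/Q = √(0.0598) = 0.245

24.5%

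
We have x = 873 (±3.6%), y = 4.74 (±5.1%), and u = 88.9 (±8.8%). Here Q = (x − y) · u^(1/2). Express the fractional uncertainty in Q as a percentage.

5.70%

Let w = x − y = 868. δw = √(δx² + δy²) = √(988 + 0.0584) = 31.4, so δw/w = 0.0362.
Q is then a monomial in w, u:
δQ/Q = √((δw/w)² + (½·δu/u)²) = √(0.00131 + 0.00194) = 0.0570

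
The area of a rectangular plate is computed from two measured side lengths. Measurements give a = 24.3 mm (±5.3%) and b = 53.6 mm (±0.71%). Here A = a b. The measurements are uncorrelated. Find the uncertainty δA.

Since A is a product/quotient, work with relative uncertainties:
  (1·δa/a)² = (1×0.0530)² = 0.00281;  (1·δb/b)² = (1×0.00710)² = 5.04e-05
δA/A = √(0.00286) = 0.0535
A = 1300 mm^2, so δA = 0.0535 × 1300 = 69.6 mm^2.

69.6 mm^2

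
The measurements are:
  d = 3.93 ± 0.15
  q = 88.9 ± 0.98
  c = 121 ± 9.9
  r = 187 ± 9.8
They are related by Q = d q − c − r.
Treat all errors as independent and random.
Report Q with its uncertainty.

41.4 ± 19.7

Let p = d·q = 349. δp/p = √((1·δd/d)² + (1·δq/q)²) = √(0.00146 + 0.000122) = 0.0397, so δp = 13.9.
Q = p − c − r: δQ = √(δp² + δc² + δr²) = √(193 + 98.0 + 96.0) = 19.7
Q = 41.4.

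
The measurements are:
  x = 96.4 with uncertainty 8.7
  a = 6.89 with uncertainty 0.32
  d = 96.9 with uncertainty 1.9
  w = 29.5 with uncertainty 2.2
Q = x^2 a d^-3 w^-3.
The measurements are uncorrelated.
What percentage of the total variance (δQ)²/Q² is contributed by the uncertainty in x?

36.9%

(δQ/Q)² = (2·δx/x)² + (1·δa/a)² + (-3·δd/d)² + (-3·δw/w)²
  x term: (2×0.0902)² = 0.0326
  a term: (1×0.0464)² = 0.00216
  d term: (-3×0.0196)² = 0.00346
  w term: (-3×0.0746)² = 0.0501
Total = 0.0883. Share from x = 0.0326/0.0883 = 0.369.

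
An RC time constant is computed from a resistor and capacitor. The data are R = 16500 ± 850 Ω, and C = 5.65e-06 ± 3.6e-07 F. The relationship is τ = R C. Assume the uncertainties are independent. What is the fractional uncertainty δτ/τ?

0.0819

Since τ is a product/quotient, work with relative uncertainties:
  (1·δR/R)² = (1×0.0515)² = 0.00265;  (1·δC/C)² = (1×0.0637)² = 0.00406
δτ/τ = √(0.00671) = 0.0819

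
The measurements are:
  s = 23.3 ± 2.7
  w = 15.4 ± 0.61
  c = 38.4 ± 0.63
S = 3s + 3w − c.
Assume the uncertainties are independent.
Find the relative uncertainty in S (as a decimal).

0.107

S is a linear combination, so absolute uncertainties add in quadrature:
  (3·δs)² = 65.6;  (3·δw)² = 3.35;  (δc)² = 0.397
δS = √(69.4) = 8.33
S = 77.7, so δS/S = 8.33/77.7 = 0.107.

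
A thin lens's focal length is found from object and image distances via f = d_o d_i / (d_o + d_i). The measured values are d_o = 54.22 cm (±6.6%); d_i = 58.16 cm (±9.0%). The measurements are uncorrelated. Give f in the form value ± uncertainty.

∂f/∂d_o = (d_i/(d_o+d_i))² = 0.268;  ∂f/∂d_i = (d_o/(d_o+d_i))² = 0.233
δf = √((∂f/∂d_o · δd_o)² + (∂f/∂d_i · δd_i)²) = √(0.919 + 1.48) = 1.55 cm
f = 28.06 cm.

28.06 ± 1.55 cm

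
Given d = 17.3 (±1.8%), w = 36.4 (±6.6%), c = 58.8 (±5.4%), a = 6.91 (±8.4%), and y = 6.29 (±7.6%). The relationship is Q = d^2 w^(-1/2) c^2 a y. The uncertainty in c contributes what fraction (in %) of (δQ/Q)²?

43.4%

(δQ/Q)² = (2·δd/d)² + (−½·δw/w)² + (2·δc/c)² + (1·δa/a)² + (1·δy/y)²
  d term: (2×0.0180)² = 0.00130
  w term: (-0.5×0.0660)² = 0.00109
  c term: (2×0.0540)² = 0.0117
  a term: (1×0.0840)² = 0.00706
  y term: (1×0.0760)² = 0.00578
Total = 0.0269. Share from c = 0.0117/0.0269 = 0.434.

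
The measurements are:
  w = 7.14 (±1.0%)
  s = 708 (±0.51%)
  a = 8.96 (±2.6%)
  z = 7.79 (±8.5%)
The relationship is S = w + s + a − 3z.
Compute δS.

S is a linear combination, so absolute uncertainties add in quadrature:
  (δw)² = 0.00510;  (δs)² = 13.0;  (δa)² = 0.0543;  (3·δz)² = 3.95
δS = √(17.0) = 4.13

4.13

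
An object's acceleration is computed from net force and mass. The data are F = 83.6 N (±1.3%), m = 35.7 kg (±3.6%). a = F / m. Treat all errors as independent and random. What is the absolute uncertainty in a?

0.0896 m/s^2

Since a is a product/quotient, work with relative uncertainties:
  (1·δF/F)² = (1×0.0130)² = 0.000169;  (-1·δm/m)² = (-1×0.0360)² = 0.00130
δa/a = √(0.00147) = 0.0383
a = 2.34 m/s^2, so δa = 0.0383 × 2.34 = 0.0896 m/s^2.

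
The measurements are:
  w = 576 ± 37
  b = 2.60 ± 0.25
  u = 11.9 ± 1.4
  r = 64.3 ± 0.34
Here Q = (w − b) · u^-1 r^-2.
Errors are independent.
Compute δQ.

0.00157

Let h = w − b = 573. δh = √(δw² + δb²) = √(1370 + 0.0625) = 37.0, so δh/h = 0.0645.
Q is then a monomial in h, u, r:
δQ/Q = √((δh/h)² + (-1·δu/u)² + (-2·δr/r)²) = √(0.00416 + 0.0138 + 0.000112) = 0.135
Q = 0.0117, so δQ = 0.135 × 0.0117 = 0.00157.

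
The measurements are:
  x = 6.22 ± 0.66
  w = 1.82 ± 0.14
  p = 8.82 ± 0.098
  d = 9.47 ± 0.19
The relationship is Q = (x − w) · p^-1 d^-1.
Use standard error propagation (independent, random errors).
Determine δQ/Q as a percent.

Let u = x − w = 4.40. δu = √(δx² + δw²) = √(0.436 + 0.0196) = 0.675, so δu/u = 0.153.
Q is then a monomial in u, p, d:
δQ/Q = √((δu/u)² + (-1·δp/p)² + (-1·δd/d)²) = √(0.0235 + 0.000123 + 0.000403) = 0.155

15.5%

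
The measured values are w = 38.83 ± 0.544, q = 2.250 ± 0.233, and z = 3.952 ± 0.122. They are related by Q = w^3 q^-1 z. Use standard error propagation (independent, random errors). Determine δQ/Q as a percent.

Products/powers → add relative errors in quadrature, weighted by exponent:
  (3·δw/w)² = (3×0.0140)² = 0.00177;  (-1·δq/q)² = (-1×0.104)² = 0.0107;  (1·δz/z)² = (1×0.0309)² = 0.000953
δQ/Q = √(0.0134) = 0.116

11.6%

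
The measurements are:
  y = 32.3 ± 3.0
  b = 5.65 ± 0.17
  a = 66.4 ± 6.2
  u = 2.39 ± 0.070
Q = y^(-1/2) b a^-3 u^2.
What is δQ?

5.65e-06

Products/powers → add relative errors in quadrature, weighted by exponent:
  (−½·δy/y)² = (-0.5×0.0929)² = 0.00216;  (1·δb/b)² = (1×0.0301)² = 0.000905;  (-3·δa/a)² = (-3×0.0934)² = 0.0785;  (2·δu/u)² = (2×0.0293)² = 0.00343
δQ/Q = √(0.0850) = 0.291
Q = 1.94e-05, so δQ = 0.291 × 1.94e-05 = 5.65e-06.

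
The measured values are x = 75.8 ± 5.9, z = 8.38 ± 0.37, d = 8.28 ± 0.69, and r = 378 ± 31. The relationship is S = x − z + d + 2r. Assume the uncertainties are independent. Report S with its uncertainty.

832 ± 62.3

Each term contributes (cᵢ δxᵢ)² to (δS)²:
  (δx)² = 34.8;  (δz)² = 0.137;  (δd)² = 0.476;  (2·δr)² = 3840
δS = √(3880) = 62.3
S = 832.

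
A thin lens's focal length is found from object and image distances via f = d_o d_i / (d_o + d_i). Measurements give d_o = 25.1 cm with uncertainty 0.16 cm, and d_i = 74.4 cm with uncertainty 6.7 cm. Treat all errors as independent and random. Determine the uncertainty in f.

0.436 cm

∂f/∂d_o = (d_i/(d_o+d_i))² = 0.559;  ∂f/∂d_i = (d_o/(d_o+d_i))² = 0.0636
δf = √((∂f/∂d_o · δd_o)² + (∂f/∂d_i · δd_i)²) = √(0.00800 + 0.182) = 0.436 cm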